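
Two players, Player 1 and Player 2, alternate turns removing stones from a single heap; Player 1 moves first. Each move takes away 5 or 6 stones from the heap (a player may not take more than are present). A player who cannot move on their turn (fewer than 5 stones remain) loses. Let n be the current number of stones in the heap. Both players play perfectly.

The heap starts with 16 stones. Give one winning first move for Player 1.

Build the W/L table. Terminal = L. A non-terminal position is W if it has a move to some L; otherwise it is L.
n=0: no move → L
n=1: no move → L
n=2: no move → L
n=3: no move → L
n=4: no move → L
n=5: can move to 0, which is L ⇒ W
n=6: can move to 1, which is L ⇒ W
n=7: can move to 2, which is L ⇒ W
n=8: can move to 3, which is L ⇒ W
n=9: can move to 4, which is L ⇒ W
n=10: can move to 4, which is L ⇒ W
n=11: moves to 6(W), 5(W); every one is W ⇒ L
n=12: moves to 7(W), 6(W); every one is W ⇒ L
n=13: moves to 8(W), 7(W); every one is W ⇒ L
n=14: moves to 9(W), 8(W); every one is W ⇒ L
n=15: moves to 10(W), 9(W); every one is W ⇒ L
n=16: can move to 11, which is L ⇒ W
From 16, the L positions reachable in one move are: 11.

Remove 5, leaving 11.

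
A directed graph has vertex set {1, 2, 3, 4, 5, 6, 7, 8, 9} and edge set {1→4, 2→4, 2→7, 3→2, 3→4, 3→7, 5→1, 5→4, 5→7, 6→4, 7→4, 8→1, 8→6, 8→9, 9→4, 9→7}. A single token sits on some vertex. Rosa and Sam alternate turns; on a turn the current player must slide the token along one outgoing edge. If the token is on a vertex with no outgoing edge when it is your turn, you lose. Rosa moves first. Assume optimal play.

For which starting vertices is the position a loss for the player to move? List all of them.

4, 8

Positions with no move are L. A position that does have a move is losing for the player to move precisely when every available move leads to a winning position for the opponent. Fill in the labels:
Every edge goes from a vertex to one that appears earlier in the order 4, 6, 7, 2, 1, 3, 9, 5, 8, so processing vertices in that order labels each vertex after all of its successors.
4: no outgoing edge → L
6: reaches L-position 4 → W
7: reaches L-position 4 → W
2: reaches L-position 4 → W
1: reaches L-position 4 → W
3: reaches L-position 4 → W
9: reaches L-position 4 → W
5: reaches L-position 4 → W
8: only reaches 9(W), 1(W), 6(W), all W → L
Reading off the rows marked L gives the requested list; there are 2 such vertices.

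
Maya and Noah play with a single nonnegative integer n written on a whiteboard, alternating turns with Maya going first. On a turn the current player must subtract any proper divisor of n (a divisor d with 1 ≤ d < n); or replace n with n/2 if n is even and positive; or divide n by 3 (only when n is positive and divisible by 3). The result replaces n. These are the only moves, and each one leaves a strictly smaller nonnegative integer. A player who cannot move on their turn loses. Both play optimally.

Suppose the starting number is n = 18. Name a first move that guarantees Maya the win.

Move to 9.

Label each position W (a win for the player to move) or L (a loss). A position with no legal move is L; any other position is W exactly when some move reaches an L, and L when every move reaches a W.
n=0: no move → L
n=1: no move → L
n=2: W (go to 1, an L position)
n=3: W (go to 1, an L position)
n=4: L (options 2(W), 3(W) are all W)
n=5: W (go to 4, an L position)
n=6: W (go to 4, an L position)
n=7: L (sole option 6(W) is W)
n=8: W (go to 4, an L position)
n=9: L (options 3(W), 6(W), 8(W) are all W)
n=10: W (go to 9, an L position)
n=11: L (sole option 10(W) is W)
n=12: W (go to 4, an L position)
n=13: L (sole option 12(W) is W)
n=14: W (go to 7, an L position)
n=15: L (options 5(W), 10(W), 12(W), 14(W) are all W)
n=16: W (go to 15, an L position)
n=17: L (sole option 16(W) is W)
n=18: W (go to 9, an L position)
From 18, the L positions reachable in one move are: 9, 15, 17. Any move reaching one of these is winning.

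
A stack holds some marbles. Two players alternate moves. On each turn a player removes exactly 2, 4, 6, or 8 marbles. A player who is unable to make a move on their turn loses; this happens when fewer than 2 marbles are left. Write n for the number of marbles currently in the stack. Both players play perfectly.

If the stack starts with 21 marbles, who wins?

Label each position W (a win for the player to move) or L (a loss). A position with no legal move is L; any other position is W exactly when some move reaches an L, and L when every move reaches a W.
n=0: no move → L
n=1: no move → L
n=2: →0(L), so W
n=3: →1(L), so W
n=4: →0(L), so W
n=5: →1(L), so W
n=6: →0(L), so W
n=7: →1(L), so W
n=8: →0(L), so W
n=9: →1(L), so W
n=10: →8(W), 6(W), 4(W), 2(W) — all W, so L
n=11: →9(W), 7(W), 5(W), 3(W) — all W, so L
n=12: →10(L), so W
n=13: →11(L), so W
n=14: →10(L), so W
n=15: →11(L), so W
n=16: →10(L), so W
n=17: →11(L), so W
n=18: →10(L), so W
n=19: →11(L), so W
n=20: →18(W), 16(W), 14(W), 12(W) — all W, so L
n=21: →19(W), 17(W), 15(W), 13(W) — all W, so L
Every move from 21 reaches a W position, so the mover loses.

The second player wins.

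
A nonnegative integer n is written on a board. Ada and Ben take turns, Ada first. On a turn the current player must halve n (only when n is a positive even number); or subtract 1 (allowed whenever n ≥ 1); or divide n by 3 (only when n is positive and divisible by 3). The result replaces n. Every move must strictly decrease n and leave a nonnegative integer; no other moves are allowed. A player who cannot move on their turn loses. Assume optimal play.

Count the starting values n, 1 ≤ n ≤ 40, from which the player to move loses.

Build the W/L table. Terminal = L. A non-terminal position is W if it has a move to some L; otherwise it is L.
n=0: no move → L
n=1: W (go to 0, an L position)
n=2: L (sole option 1(W) is W)
n=3: W (go to 2, an L position)
n=4: W (go to 2, an L position)
n=5: L (sole option 4(W) is W)
n=6: W (go to 2, an L position)
n=7: L (sole option 6(W) is W)
n=8: W (go to 7, an L position)
n=9: L (options 3(W), 8(W) are all W)
n=10: W (go to 5, an L position)
n=11: L (sole option 10(W) is W)
n=12: W (go to 11, an L position)
n=13: L (sole option 12(W) is W)
n=14: W (go to 7, an L position)
n=15: W (go to 5, an L position)
n=16: L (options 8(W), 15(W) are all W)
n=17: W (go to 16, an L position)
n=18: W (go to 9, an L position)
n=19: L (sole option 18(W) is W)
n=20: W (go to 19, an L position)
n=21: W (go to 7, an L position)
n=22: W (go to 11, an L position)
n=23: L (sole option 22(W) is W)
n=24: W (go to 23, an L position)
n=25: L (sole option 24(W) is W)
n=26: W (go to 13, an L position)
n=27: W (go to 9, an L position)
n=28: L (options 14(W), 27(W) are all W)
n=29: W (go to 28, an L position)
n=30: L (options 10(W), 15(W), 29(W) are all W)
n=31: W (go to 30, an L position)
n=32: W (go to 16, an L position)
n=33: W (go to 11, an L position)
n=34: L (options 17(W), 33(W) are all W)
n=35: W (go to 34, an L position)
n=36: L (options 12(W), 18(W), 35(W) are all W)
n=37: W (go to 36, an L position)
n=38: W (go to 19, an L position)
n=39: W (go to 13, an L position)
n=40: L (options 20(W), 39(W) are all W)
L entries with 1 ≤ n ≤ 40 (n=0 is outside the asked range and is not counted): n = 2, 5, 7, 9, 11, 13, 16, 19, 23, 25, 28, 30, 34, 36, 40; that makes 15.

15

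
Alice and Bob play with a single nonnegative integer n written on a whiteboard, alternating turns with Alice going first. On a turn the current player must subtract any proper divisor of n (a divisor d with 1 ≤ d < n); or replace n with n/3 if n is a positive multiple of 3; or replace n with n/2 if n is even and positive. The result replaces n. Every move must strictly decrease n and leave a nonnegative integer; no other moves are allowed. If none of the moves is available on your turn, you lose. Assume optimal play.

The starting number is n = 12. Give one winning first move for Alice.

Classify positions by backward induction: terminal positions (no move available) are L. From any other position, the mover wins iff some move reaches an L.
n=0: no move → L
n=1: no move → L
n=2: →1(L), so W
n=3: →1(L), so W
n=4: →2(W), 3(W) — all W, so L
n=5: →4(L), so W
n=6: →4(L), so W
n=7: →6(W) only, which is W, so L
n=8: →4(L), so W
n=9: →3(W), 6(W), 8(W) — all W, so L
n=10: →9(L), so W
n=11: →10(W) only, which is W, so L
n=12: →4(L), so W
From 12, the L positions reachable in one move are: 4, 9, 11. Any move reaching one of these is winning.

Move to 4.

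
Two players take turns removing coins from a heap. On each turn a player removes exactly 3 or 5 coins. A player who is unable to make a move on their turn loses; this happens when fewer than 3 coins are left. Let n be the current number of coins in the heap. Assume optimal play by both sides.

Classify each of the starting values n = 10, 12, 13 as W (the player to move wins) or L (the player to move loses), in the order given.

10: L, 12: W, 13: W

Build the W/L table. Terminal = L. A non-terminal position is W if it has a move to some L; otherwise it is L.
n=0: no move → L
n=1: no move → L
n=2: no move → L
n=3: →0(L), so W
n=4: →1(L), so W
n=5: →2(L), so W
n=6: →1(L), so W
n=7: →2(L), so W
n=8: →5(W), 3(W) — all W, so L
n=9: →6(W), 4(W) — all W, so L
n=10: →7(W), 5(W) — all W, so L
n=11: →8(L), so W
n=12: →9(L), so W
n=13: →10(L), so W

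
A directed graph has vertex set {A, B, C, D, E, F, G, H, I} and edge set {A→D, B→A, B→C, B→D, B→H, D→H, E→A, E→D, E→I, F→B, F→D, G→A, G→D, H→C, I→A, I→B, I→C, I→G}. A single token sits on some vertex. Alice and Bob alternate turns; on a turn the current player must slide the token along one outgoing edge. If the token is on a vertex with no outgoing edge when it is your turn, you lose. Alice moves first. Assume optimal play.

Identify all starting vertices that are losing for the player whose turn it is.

Classify positions by backward induction: terminal positions (no move available) are L. From any other position, the mover wins iff some move reaches an L.
Every edge goes from a vertex to one that appears earlier in the order C, H, D, A, B, G, F, I, E, so processing vertices in that order labels each vertex after all of its successors.
C: no outgoing edge → L
H: can move to C, which is L ⇒ W
D: the only move is to H(W), a W ⇒ L
A: can move to D, which is L ⇒ W
B: can move to D, which is L ⇒ W
G: can move to D, which is L ⇒ W
F: can move to D, which is L ⇒ W
I: can move to C, which is L ⇒ W
E: can move to D, which is L ⇒ W
Reading off the rows marked L gives the requested list; there are 2 such vertices.

C, D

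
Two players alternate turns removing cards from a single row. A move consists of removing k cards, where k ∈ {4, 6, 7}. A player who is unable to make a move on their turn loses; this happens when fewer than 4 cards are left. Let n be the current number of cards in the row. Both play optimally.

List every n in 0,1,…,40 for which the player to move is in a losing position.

Compute win/loss labels from the base case upward. A position with no move is L. Any other position is W if it can reach an L in one move, else L.
n=0: no move → L
n=1: no move → L
n=2: no move → L
n=3: no move → L
n=4: can move to 0, which is L ⇒ W
n=5: can move to 1, which is L ⇒ W
n=6: can move to 2, which is L ⇒ W
n=7: can move to 3, which is L ⇒ W
n=8: can move to 2, which is L ⇒ W
n=9: can move to 3, which is L ⇒ W
n=10: can move to 3, which is L ⇒ W
n=11: moves to 7(W), 5(W), 4(W); every one is W ⇒ L
n=12: moves to 8(W), 6(W), 5(W); every one is W ⇒ L
n=13: moves to 9(W), 7(W), 6(W); every one is W ⇒ L
n=14: moves to 10(W), 8(W), 7(W); every one is W ⇒ L
n=15: can move to 11, which is L ⇒ W
n=16: can move to 12, which is L ⇒ W
n=17: can move to 13, which is L ⇒ W
n=18: can move to 14, which is L ⇒ W
n=19: can move to 13, which is L ⇒ W
n=20: can move to 14, which is L ⇒ W
n=21: can move to 14, which is L ⇒ W
n=22: moves to 18(W), 16(W), 15(W); every one is W ⇒ L
n=23: moves to 19(W), 17(W), 16(W); every one is W ⇒ L
n=24: moves to 20(W), 18(W), 17(W); every one is W ⇒ L
n=25: moves to 21(W), 19(W), 18(W); every one is W ⇒ L
n=26: can move to 22, which is L ⇒ W
n=27: can move to 23, which is L ⇒ W
n=28: can move to 24, which is L ⇒ W
n=29: can move to 25, which is L ⇒ W
n=30: can move to 24, which is L ⇒ W
n=31: can move to 25, which is L ⇒ W
n=32: can move to 25, which is L ⇒ W
n=33: moves to 29(W), 27(W), 26(W); every one is W ⇒ L
n=34: moves to 30(W), 28(W), 27(W); every one is W ⇒ L
n=35: moves to 31(W), 29(W), 28(W); every one is W ⇒ L
n=36: moves to 32(W), 30(W), 29(W); every one is W ⇒ L
n=37: can move to 33, which is L ⇒ W
n=38: can move to 34, which is L ⇒ W
n=39: can move to 35, which is L ⇒ W
n=40: can move to 36, which is L ⇒ W
Reading off the rows marked L gives the requested list; there are 16 such values of n.

0, 1, 2, 3, 11, 12, 13, 14, 22, 23, 24, 25, 33, 34, 35, 36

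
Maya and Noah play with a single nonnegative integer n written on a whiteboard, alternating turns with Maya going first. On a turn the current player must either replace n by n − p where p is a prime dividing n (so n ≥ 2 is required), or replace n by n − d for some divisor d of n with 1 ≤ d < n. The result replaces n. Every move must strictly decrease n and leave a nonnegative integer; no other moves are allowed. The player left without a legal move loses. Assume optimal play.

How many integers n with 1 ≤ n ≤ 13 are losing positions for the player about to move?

3

Compute win/loss labels from the base case upward. A position with no move is L. Any other position is W if it can reach an L in one move, else L.
n=0: no move → L
n=1: no move → L
n=2: →0(L), so W
n=3: →0(L), so W
n=4: →2(W), 3(W) — all W, so L
n=5: →0(L), so W
n=6: →4(L), so W
n=7: →0(L), so W
n=8: →4(L), so W
n=9: →6(W), 8(W) — all W, so L
n=10: →9(L), so W
n=11: →0(L), so W
n=12: →9(L), so W
n=13: →0(L), so W
L entries with 1 ≤ n ≤ 13 (n=0 is outside the asked range and is not counted): n = 1, 4, 9; that makes 3.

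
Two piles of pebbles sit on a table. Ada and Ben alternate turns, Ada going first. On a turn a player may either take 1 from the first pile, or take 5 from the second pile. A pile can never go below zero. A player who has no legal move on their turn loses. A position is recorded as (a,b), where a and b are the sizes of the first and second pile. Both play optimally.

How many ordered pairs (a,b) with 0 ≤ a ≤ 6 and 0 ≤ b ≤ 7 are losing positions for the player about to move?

Compute win/loss labels from the base case upward. A position with no move is L. Any other position is W if it can reach an L in one move, else L.
Every move lowers a or b (never raises either), so fill the grid row by row in increasing a, and left to right within a row: each cell's successors are then already labelled.
      b=0  b=1  b=2  b=3  b=4  b=5  b=6  b=7
a=0:    L    L    L    L    L    W    W    W
a=1:    W    W    W    W    W    L    L    L
a=2:    L    L    L    L    L    W    W    W
a=3:    W    W    W    W    W    L    L    L
a=4:    L    L    L    L    L    W    W    W
a=5:    W    W    W    W    W    L    L    L
a=6:    L    L    L    L    L    W    W    W
Cells with no legal move (terminal, hence L): (0,0), (0,1), (0,2), (0,3), (0,4).
The remaining L cells, each justified by listing all of its moves:
(1,5): L (options (0,5)(W), (1,0)(W) are all W)
(1,6): L (options (0,6)(W), (1,1)(W) are all W)
(1,7): L (options (0,7)(W), (1,2)(W) are all W)
(2,0): L (sole option (1,0)(W) is W)
(2,1): L (sole option (1,1)(W) is W)
(2,2): L (sole option (1,2)(W) is W)
(2,3): L (sole option (1,3)(W) is W)
(2,4): L (sole option (1,4)(W) is W)
(3,5): L (options (2,5)(W), (3,0)(W) are all W)
(3,6): L (options (2,6)(W), (3,1)(W) are all W)
(3,7): L (options (2,7)(W), (3,2)(W) are all W)
(4,0): L (sole option (3,0)(W) is W)
(4,1): L (sole option (3,1)(W) is W)
(4,2): L (sole option (3,2)(W) is W)
(4,3): L (sole option (3,3)(W) is W)
(4,4): L (sole option (3,4)(W) is W)
(5,5): L (options (4,5)(W), (5,0)(W) are all W)
(5,6): L (options (4,6)(W), (5,1)(W) are all W)
(5,7): L (options (4,7)(W), (5,2)(W) are all W)
(6,0): L (sole option (5,0)(W) is W)
(6,1): L (sole option (5,1)(W) is W)
(6,2): L (sole option (5,2)(W) is W)
(6,3): L (sole option (5,3)(W) is W)
(6,4): L (sole option (5,4)(W) is W)
Every other cell has at least one move into one of the L cells above, so it is W.
L cells per row: a=0: 5, a=1: 3, a=2: 5, a=3: 3, a=4: 5, a=5: 3, a=6: 5; total 29.

29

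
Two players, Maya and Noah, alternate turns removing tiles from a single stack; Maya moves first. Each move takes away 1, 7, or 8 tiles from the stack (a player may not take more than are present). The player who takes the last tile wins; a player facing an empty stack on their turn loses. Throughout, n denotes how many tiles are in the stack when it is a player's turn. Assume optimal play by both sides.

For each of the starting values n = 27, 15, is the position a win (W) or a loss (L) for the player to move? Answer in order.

27: W, 15: L

Work bottom-up. With no move the player to move loses. Otherwise the position is W if at least one move leads to an L position for the opponent, and L if every move leads to a W.
n=0: no move → L
n=1: can move to 0, which is L ⇒ W
n=2: the only move is to 1(W), a W ⇒ L
n=3: can move to 2, which is L ⇒ W
n=4: the only move is to 3(W), a W ⇒ L
n=5: can move to 4, which is L ⇒ W
n=6: the only move is to 5(W), a W ⇒ L
n=7: can move to 6, which is L ⇒ W
n=8: can move to 0, which is L ⇒ W
n=9: can move to 2, which is L ⇒ W
n=10: can move to 2, which is L ⇒ W
n=11: can move to 4, which is L ⇒ W
n=12: can move to 4, which is L ⇒ W
n=13: can move to 6, which is L ⇒ W
n=14: can move to 6, which is L ⇒ W
n=15: moves to 14(W), 8(W), 7(W); every one is W ⇒ L
n=16: can move to 15, which is L ⇒ W
n=17: moves to 16(W), 10(W), 9(W); every one is W ⇒ L
n=18: can move to 17, which is L ⇒ W
n=19: moves to 18(W), 12(W), 11(W); every one is W ⇒ L
n=20: can move to 19, which is L ⇒ W
n=21: moves to 20(W), 14(W), 13(W); every one is W ⇒ L
n=22: can move to 21, which is L ⇒ W
n=23: can move to 15, which is L ⇒ W
n=24: can move to 17, which is L ⇒ W
n=25: can move to 17, which is L ⇒ W
n=26: can move to 19, which is L ⇒ W
n=27: can move to 19, which is L ⇒ W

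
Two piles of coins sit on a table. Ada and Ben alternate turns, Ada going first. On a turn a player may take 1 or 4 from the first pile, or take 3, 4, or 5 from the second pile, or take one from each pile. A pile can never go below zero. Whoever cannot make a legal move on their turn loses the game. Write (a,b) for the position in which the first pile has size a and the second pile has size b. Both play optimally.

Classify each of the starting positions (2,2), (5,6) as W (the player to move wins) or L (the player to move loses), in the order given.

Work bottom-up. With no move the player to move loses. Otherwise the position is W if at least one move leads to an L position for the opponent, and L if every move leads to a W.
No move ever increases a pile, so every position that can arise here has a ≤ 5 and b ≤ 6; it is enough to label the cells with 0 ≤ a ≤ 5 and 0 ≤ b ≤ 6.
Every move lowers a or b (never raises either), so fill the grid row by row in increasing a, and left to right within a row: each cell's successors are then already labelled.
      b=0  b=1  b=2  b=3  b=4  b=5  b=6
a=0:    L    L    L    W    W    W    W
a=1:    W    W    W    W    L    L    L
a=2:    L    L    L    W    W    W    W
a=3:    W    W    W    W    L    L    L
a=4:    W    W    W    L    W    W    W
a=5:    L    L    L    W    W    W    W
Cells with no legal move (terminal, hence L): (0,0), (0,1), (0,2).
The remaining L cells, each justified by listing all of its moves:
(1,4): L (options (0,4)(W), (1,1)(W), (1,0)(W), (0,3)(W) are all W)
(1,5): L (options (0,5)(W), (1,2)(W), (1,1)(W), (1,0)(W), (0,4)(W) are all W)
(1,6): L (options (0,6)(W), (1,3)(W), (1,2)(W), (1,1)(W), (0,5)(W) are all W)
(2,0): L (sole option (1,0)(W) is W)
(2,1): L (options (1,1)(W), (1,0)(W) are all W)
(2,2): L (options (1,2)(W), (1,1)(W) are all W)
(3,4): L (options (2,4)(W), (3,1)(W), (3,0)(W), (2,3)(W) are all W)
(3,5): L (options (2,5)(W), (3,2)(W), (3,1)(W), (3,0)(W), (2,4)(W) are all W)
(3,6): L (options (2,6)(W), (3,3)(W), (3,2)(W), (3,1)(W), (2,5)(W) are all W)
(4,3): L (options (3,3)(W), (0,3)(W), (4,0)(W), (3,2)(W) are all W)
(5,0): L (options (4,0)(W), (1,0)(W) are all W)
(5,1): L (options (4,1)(W), (1,1)(W), (4,0)(W) are all W)
(5,2): L (options (4,2)(W), (1,2)(W), (4,1)(W) are all W)
Every other cell has at least one move into one of the L cells above, so it is W.
(2,2): one of the L cells justified above, so L
(5,6): the move to (1,6) reaches an L cell, so W

(2,2): L, (5,6): W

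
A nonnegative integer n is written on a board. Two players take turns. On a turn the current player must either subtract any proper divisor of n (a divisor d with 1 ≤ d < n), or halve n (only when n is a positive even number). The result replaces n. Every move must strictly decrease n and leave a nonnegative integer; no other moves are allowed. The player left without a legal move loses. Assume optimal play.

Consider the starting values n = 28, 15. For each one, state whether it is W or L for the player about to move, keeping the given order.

Use the standard recursion: the mover loses at a terminal position; elsewhere, the mover wins exactly when some move hands the opponent an L position.
n=0: no move → L
n=1: no move → L
n=2: W (go to 1, an L position)
n=3: L (sole option 2(W) is W)
n=4: W (go to 3, an L position)
n=5: L (sole option 4(W) is W)
n=6: W (go to 3, an L position)
n=7: L (sole option 6(W) is W)
n=8: W (go to 7, an L position)
n=9: L (options 6(W), 8(W) are all W)
n=10: W (go to 5, an L position)
n=11: L (sole option 10(W) is W)
n=12: W (go to 9, an L position)
n=13: L (sole option 12(W) is W)
n=14: W (go to 7, an L position)
n=15: L (options 10(W), 12(W), 14(W) are all W)
n=16: W (go to 15, an L position)
n=17: L (sole option 16(W) is W)
n=18: W (go to 9, an L position)
n=19: L (sole option 18(W) is W)
n=20: W (go to 15, an L position)
n=21: L (options 14(W), 18(W), 20(W) are all W)
n=22: W (go to 11, an L position)
n=23: L (sole option 22(W) is W)
n=24: W (go to 21, an L position)
n=25: L (options 20(W), 24(W) are all W)
n=26: W (go to 13, an L position)
n=27: L (options 18(W), 24(W), 26(W) are all W)
n=28: W (go to 21, an L position)

28: W, 15: L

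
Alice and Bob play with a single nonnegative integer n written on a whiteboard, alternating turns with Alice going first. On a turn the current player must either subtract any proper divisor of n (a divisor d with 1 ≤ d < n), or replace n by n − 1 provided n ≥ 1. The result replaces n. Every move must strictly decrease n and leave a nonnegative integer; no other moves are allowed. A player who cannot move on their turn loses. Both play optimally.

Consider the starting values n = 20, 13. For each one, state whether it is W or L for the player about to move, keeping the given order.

20: W, 13: L

Work bottom-up. With no move the player to move loses. Otherwise the position is W if at least one move leads to an L position for the opponent, and L if every move leads to a W.
n=0: no move → L
n=1: →0(L), so W
n=2: →1(W) only, which is W, so L
n=3: →2(L), so W
n=4: →2(L), so W
n=5: →4(W) only, which is W, so L
n=6: →5(L), so W
n=7: →6(W) only, which is W, so L
n=8: →7(L), so W
n=9: →6(W), 8(W) — all W, so L
n=10: →5(L), so W
n=11: →10(W) only, which is W, so L
n=12: →9(L), so W
n=13: →12(W) only, which is W, so L
n=14: →7(L), so W
n=15: →10(W), 12(W), 14(W) — all W, so L
n=16: →15(L), so W
n=17: →16(W) only, which is W, so L
n=18: →9(L), so W
n=19: →18(W) only, which is W, so L
n=20: →15(L), so W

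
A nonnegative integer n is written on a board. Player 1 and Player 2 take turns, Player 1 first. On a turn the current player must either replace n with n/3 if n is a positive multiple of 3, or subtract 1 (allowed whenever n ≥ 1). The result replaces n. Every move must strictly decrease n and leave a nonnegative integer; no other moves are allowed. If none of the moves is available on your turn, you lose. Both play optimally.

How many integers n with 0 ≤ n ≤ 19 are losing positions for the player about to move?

Classify positions by backward induction: terminal positions (no move available) are L. From any other position, the mover wins iff some move reaches an L.
n=0: no move → L
n=1: →0(L), so W
n=2: →1(W) only, which is W, so L
n=3: →2(L), so W
n=4: →3(W) only, which is W, so L
n=5: →4(L), so W
n=6: →2(L), so W
n=7: →6(W) only, which is W, so L
n=8: →7(L), so W
n=9: →3(W), 8(W) — all W, so L
n=10: →9(L), so W
n=11: →10(W) only, which is W, so L
n=12: →4(L), so W
n=13: →12(W) only, which is W, so L
n=14: →13(L), so W
n=15: →5(W), 14(W) — all W, so L
n=16: →15(L), so W
n=17: →16(W) only, which is W, so L
n=18: →17(L), so W
n=19: →18(W) only, which is W, so L
L entries with 0 ≤ n ≤ 19: n = 0, 2, 4, 7, 9, 11, 13, 15, 17, 19; that makes 10.

10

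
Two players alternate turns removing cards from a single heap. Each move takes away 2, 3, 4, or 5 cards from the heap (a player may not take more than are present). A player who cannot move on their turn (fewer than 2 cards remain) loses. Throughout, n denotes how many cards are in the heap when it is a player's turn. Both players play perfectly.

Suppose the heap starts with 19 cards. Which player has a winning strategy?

The first player wins.

Label each position W (a win for the player to move) or L (a loss). A position with no legal move is L; any other position is W exactly when some move reaches an L, and L when every move reaches a W.
n=0: no move → L
n=1: no move → L
n=2: W (go to 0, an L position)
n=3: W (go to 1, an L position)
n=4: W (go to 1, an L position)
n=5: W (go to 1, an L position)
n=6: W (go to 1, an L position)
n=7: L (options 5(W), 4(W), 3(W), 2(W) are all W)
n=8: L (options 6(W), 5(W), 4(W), 3(W) are all W)
n=9: W (go to 7, an L position)
n=10: W (go to 8, an L position)
n=11: W (go to 8, an L position)
n=12: W (go to 8, an L position)
n=13: W (go to 8, an L position)
n=14: L (options 12(W), 11(W), 10(W), 9(W) are all W)
n=15: L (options 13(W), 12(W), 11(W), 10(W) are all W)
n=16: W (go to 14, an L position)
n=17: W (go to 15, an L position)
n=18: W (go to 15, an L position)
n=19: W (go to 15, an L position)
The starting position 19 is W: the player to move should remove 4, leaving 15, handing over an L position.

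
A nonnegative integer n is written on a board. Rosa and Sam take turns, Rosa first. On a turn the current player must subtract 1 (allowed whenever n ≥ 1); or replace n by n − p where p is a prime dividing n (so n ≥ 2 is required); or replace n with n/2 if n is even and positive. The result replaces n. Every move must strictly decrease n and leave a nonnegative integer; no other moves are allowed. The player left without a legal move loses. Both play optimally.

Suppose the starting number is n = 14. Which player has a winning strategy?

Use the standard recursion: the mover loses at a terminal position; elsewhere, the mover wins exactly when some move hands the opponent an L position.
n=0: no move → L
n=1: can move to 0, which is L ⇒ W
n=2: can move to 0, which is L ⇒ W
n=3: can move to 0, which is L ⇒ W
n=4: moves to 2(W), 3(W); every one is W ⇒ L
n=5: can move to 0, which is L ⇒ W
n=6: can move to 4, which is L ⇒ W
n=7: can move to 0, which is L ⇒ W
n=8: can move to 4, which is L ⇒ W
n=9: moves to 6(W), 8(W); every one is W ⇒ L
n=10: can move to 9, which is L ⇒ W
n=11: can move to 0, which is L ⇒ W
n=12: can move to 9, which is L ⇒ W
n=13: can move to 0, which is L ⇒ W
n=14: moves to 7(W), 12(W), 13(W); every one is W ⇒ L
The starting position 14 is L: whatever Rosa does, the opponent receives a W position.

Sam wins.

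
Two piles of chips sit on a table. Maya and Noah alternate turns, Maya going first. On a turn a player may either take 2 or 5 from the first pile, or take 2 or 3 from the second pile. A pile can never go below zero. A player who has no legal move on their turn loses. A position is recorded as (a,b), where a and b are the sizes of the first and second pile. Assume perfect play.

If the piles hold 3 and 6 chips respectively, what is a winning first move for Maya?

Move to (1,6).

Work bottom-up. With no move the player to move loses. Otherwise the position is W if at least one move leads to an L position for the opponent, and L if every move leads to a W.
No move ever increases a pile, so every position that can arise here has a ≤ 3 and b ≤ 6; it is enough to label the cells with 0 ≤ a ≤ 3 and 0 ≤ b ≤ 6.
Every move lowers a or b (never raises either), so fill the grid row by row in increasing a, and left to right within a row: each cell's successors are then already labelled.
      b=0  b=1  b=2  b=3  b=4  b=5  b=6
a=0:    L    L    W    W    W    L    L
a=1:    L    L    W    W    W    L    L
a=2:    W    W    L    L    W    W    W
a=3:    W    W    L    L    W    W    W
Cells with no legal move (terminal, hence L): (0,0), (0,1), (1,0), (1,1).
The remaining L cells, each justified by listing all of its moves:
(0,5): moves to (0,3)(W), (0,2)(W); every one is W ⇒ L
(0,6): moves to (0,4)(W), (0,3)(W); every one is W ⇒ L
(1,5): moves to (1,3)(W), (1,2)(W); every one is W ⇒ L
(1,6): moves to (1,4)(W), (1,3)(W); every one is W ⇒ L
(2,2): moves to (0,2)(W), (2,0)(W); every one is W ⇒ L
(2,3): moves to (0,3)(W), (2,1)(W), (2,0)(W); every one is W ⇒ L
(3,2): moves to (1,2)(W), (3,0)(W); every one is W ⇒ L
(3,3): moves to (1,3)(W), (3,1)(W), (3,0)(W); every one is W ⇒ L
Every other cell has at least one move into one of the L cells above, so it is W.
From (3,6), the L positions reachable in one move are: (1,6), (3,3). Any move reaching one of these is winning.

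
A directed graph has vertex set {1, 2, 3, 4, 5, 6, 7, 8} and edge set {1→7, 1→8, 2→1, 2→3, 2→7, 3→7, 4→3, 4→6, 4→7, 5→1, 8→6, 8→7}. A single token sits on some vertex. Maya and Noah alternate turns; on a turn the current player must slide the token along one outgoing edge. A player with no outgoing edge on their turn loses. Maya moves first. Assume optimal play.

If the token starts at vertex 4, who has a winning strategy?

Positions with no move are L. A position that does have a move is losing for the player to move precisely when every available move leads to a winning position for the opponent. Fill in the labels:
Every edge goes from a vertex to one that appears earlier in the order 6, 7, 3, 8, 4, 1, 5, 2, so processing vertices in that order labels each vertex after all of its successors.
6: no outgoing edge → L
7: no outgoing edge → L
3: W (go to 7, an L position)
8: W (go to 7, an L position)
4: W (go to 7, an L position)
1: W (go to 7, an L position)
5: L (sole option 1(W) is W)
2: W (go to 7, an L position)
From 4 Maya can move to 7, reaching an L position.

Maya wins.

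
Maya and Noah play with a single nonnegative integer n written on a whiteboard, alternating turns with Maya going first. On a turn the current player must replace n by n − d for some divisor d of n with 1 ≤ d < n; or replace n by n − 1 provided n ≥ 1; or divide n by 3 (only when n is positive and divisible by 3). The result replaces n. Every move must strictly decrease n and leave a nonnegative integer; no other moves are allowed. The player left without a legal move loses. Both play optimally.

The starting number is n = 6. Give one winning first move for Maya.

Move to 2.

Label each position W (a win for the player to move) or L (a loss). A position with no legal move is L; any other position is W exactly when some move reaches an L, and L when every move reaches a W.
n=0: no move → L
n=1: W (go to 0, an L position)
n=2: L (sole option 1(W) is W)
n=3: W (go to 2, an L position)
n=4: W (go to 2, an L position)
n=5: L (sole option 4(W) is W)
n=6: W (go to 2, an L position)
From 6, the L positions reachable in one move are: 2, 5. Any move reaching one of these is winning.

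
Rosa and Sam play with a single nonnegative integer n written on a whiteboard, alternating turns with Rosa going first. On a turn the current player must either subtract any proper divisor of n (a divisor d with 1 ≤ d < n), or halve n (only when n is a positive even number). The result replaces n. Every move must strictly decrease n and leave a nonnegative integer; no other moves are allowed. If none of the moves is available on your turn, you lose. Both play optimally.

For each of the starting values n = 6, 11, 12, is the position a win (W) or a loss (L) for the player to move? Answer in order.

Label each position W (a win for the player to move) or L (a loss). A position with no legal move is L; any other position is W exactly when some move reaches an L, and L when every move reaches a W.
n=0: no move → L
n=1: no move → L
n=2: reaches L-position 1 → W
n=3: only reaches 2(W), which is W → L
n=4: reaches L-position 3 → W
n=5: only reaches 4(W), which is W → L
n=6: reaches L-position 3 → W
n=7: only reaches 6(W), which is W → L
n=8: reaches L-position 7 → W
n=9: only reaches 6(W), 8(W), all W → L
n=10: reaches L-position 5 → W
n=11: only reaches 10(W), which is W → L
n=12: reaches L-position 9 → W

6: W, 11: L, 12: W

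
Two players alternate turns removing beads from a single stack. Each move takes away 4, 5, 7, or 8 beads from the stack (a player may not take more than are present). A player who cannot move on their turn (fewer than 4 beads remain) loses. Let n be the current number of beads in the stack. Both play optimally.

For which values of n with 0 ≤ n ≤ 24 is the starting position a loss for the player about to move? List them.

0, 1, 2, 3, 12, 13, 14, 15, 24

Compute win/loss labels from the base case upward. A position with no move is L. Any other position is W if it can reach an L in one move, else L.
n=0: no move → L
n=1: no move → L
n=2: no move → L
n=3: no move → L
n=4: reaches L-position 0 → W
n=5: reaches L-position 1 → W
n=6: reaches L-position 2 → W
n=7: reaches L-position 3 → W
n=8: reaches L-position 3 → W
n=9: reaches L-position 2 → W
n=10: reaches L-position 3 → W
n=11: reaches L-position 3 → W
n=12: only reaches 8(W), 7(W), 5(W), 4(W), all W → L
n=13: only reaches 9(W), 8(W), 6(W), 5(W), all W → L
n=14: only reaches 10(W), 9(W), 7(W), 6(W), all W → L
n=15: only reaches 11(W), 10(W), 8(W), 7(W), all W → L
n=16: reaches L-position 12 → W
n=17: reaches L-position 13 → W
n=18: reaches L-position 14 → W
n=19: reaches L-position 15 → W
n=20: reaches L-position 15 → W
n=21: reaches L-position 14 → W
n=22: reaches L-position 15 → W
n=23: reaches L-position 15 → W
n=24: only reaches 20(W), 19(W), 17(W), 16(W), all W → L
Reading off the rows marked L gives the requested list; there are 9 such values of n.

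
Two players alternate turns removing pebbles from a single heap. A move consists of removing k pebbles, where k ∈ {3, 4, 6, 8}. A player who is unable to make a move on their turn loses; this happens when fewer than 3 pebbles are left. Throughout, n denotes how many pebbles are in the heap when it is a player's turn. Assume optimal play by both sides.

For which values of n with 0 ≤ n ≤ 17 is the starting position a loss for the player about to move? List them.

Work bottom-up. With no move the player to move loses. Otherwise the position is W if at least one move leads to an L position for the opponent, and L if every move leads to a W.
n=0: no move → L
n=1: no move → L
n=2: no move → L
n=3: →0(L), so W
n=4: →1(L), so W
n=5: →2(L), so W
n=6: →2(L), so W
n=7: →1(L), so W
n=8: →2(L), so W
n=9: →1(L), so W
n=10: →2(L), so W
n=11: →8(W), 7(W), 5(W), 3(W) — all W, so L
n=12: →9(W), 8(W), 6(W), 4(W) — all W, so L
n=13: →10(W), 9(W), 7(W), 5(W) — all W, so L
n=14: →11(L), so W
n=15: →12(L), so W
n=16: →13(L), so W
n=17: →13(L), so W
The losing starting values of n are exactly the entries labelled L in this table (6 of them).

0, 1, 2, 11, 12, 13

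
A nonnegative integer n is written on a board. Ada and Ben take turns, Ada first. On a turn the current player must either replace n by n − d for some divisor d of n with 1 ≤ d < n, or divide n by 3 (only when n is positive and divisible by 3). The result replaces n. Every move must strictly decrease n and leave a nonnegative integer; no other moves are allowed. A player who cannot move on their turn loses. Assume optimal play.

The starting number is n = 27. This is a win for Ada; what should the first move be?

Use the standard recursion: the mover loses at a terminal position; elsewhere, the mover wins exactly when some move hands the opponent an L position.
n=0: no move → L
n=1: no move → L
n=2: reaches L-position 1 → W
n=3: reaches L-position 1 → W
n=4: only reaches 2(W), 3(W), all W → L
n=5: reaches L-position 4 → W
n=6: reaches L-position 4 → W
n=7: only reaches 6(W), which is W → L
n=8: reaches L-position 4 → W
n=9: only reaches 3(W), 6(W), 8(W), all W → L
n=10: reaches L-position 9 → W
n=11: only reaches 10(W), which is W → L
n=12: reaches L-position 4 → W
n=13: only reaches 12(W), which is W → L
n=14: reaches L-position 7 → W
n=15: only reaches 5(W), 10(W), 12(W), 14(W), all W → L
n=16: reaches L-position 15 → W
n=17: only reaches 16(W), which is W → L
n=18: reaches L-position 9 → W
n=19: only reaches 18(W), which is W → L
n=20: reaches L-position 15 → W
n=21: reaches L-position 7 → W
n=22: reaches L-position 11 → W
n=23: only reaches 22(W), which is W → L
n=24: reaches L-position 23 → W
n=25: only reaches 20(W), 24(W), all W → L
n=26: reaches L-position 13 → W
n=27: reaches L-position 9 → W
From 27, the L positions reachable in one move are: 9.

Move to 9.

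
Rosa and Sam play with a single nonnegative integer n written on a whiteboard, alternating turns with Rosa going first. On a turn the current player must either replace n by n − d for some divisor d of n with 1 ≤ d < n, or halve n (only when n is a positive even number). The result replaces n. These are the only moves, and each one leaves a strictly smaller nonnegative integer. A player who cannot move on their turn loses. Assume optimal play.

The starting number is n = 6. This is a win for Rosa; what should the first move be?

Move to 3.

Classify positions by backward induction: terminal positions (no move available) are L. From any other position, the mover wins iff some move reaches an L.
n=0: no move → L
n=1: no move → L
n=2: reaches L-position 1 → W
n=3: only reaches 2(W), which is W → L
n=4: reaches L-position 3 → W
n=5: only reaches 4(W), which is W → L
n=6: reaches L-position 3 → W
From 6, the L positions reachable in one move are: 3, 5. Any move reaching one of these is winning.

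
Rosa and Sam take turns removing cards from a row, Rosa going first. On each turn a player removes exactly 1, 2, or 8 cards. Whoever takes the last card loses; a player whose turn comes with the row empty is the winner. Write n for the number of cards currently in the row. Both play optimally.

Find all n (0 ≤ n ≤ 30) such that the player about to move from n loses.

1, 4, 7, 10, 13, 16, 19, 22, 25, 28

Build the W/L table. Terminal = W. A non-terminal position is W if it has a move to some L; otherwise it is L.
n=0: no move; the opponent has just taken the last card and therefore loses → W
n=1: L (sole option 0(W) is W)
n=2: W (go to 1, an L position)
n=3: W (go to 1, an L position)
n=4: L (options 3(W), 2(W) are all W)
n=5: W (go to 4, an L position)
n=6: W (go to 4, an L position)
n=7: L (options 6(W), 5(W) are all W)
n=8: W (go to 7, an L position)
n=9: W (go to 7, an L position)
n=10: L (options 9(W), 8(W), 2(W) are all W)
n=11: W (go to 10, an L position)
n=12: W (go to 10, an L position)
n=13: L (options 12(W), 11(W), 5(W) are all W)
n=14: W (go to 13, an L position)
n=15: W (go to 13, an L position)
n=16: L (options 15(W), 14(W), 8(W) are all W)
n=17: W (go to 16, an L position)
n=18: W (go to 16, an L position)
n=19: L (options 18(W), 17(W), 11(W) are all W)
n=20: W (go to 19, an L position)
n=21: W (go to 19, an L position)
n=22: L (options 21(W), 20(W), 14(W) are all W)
n=23: W (go to 22, an L position)
n=24: W (go to 22, an L position)
n=25: L (options 24(W), 23(W), 17(W) are all W)
n=26: W (go to 25, an L position)
n=27: W (go to 25, an L position)
n=28: L (options 27(W), 26(W), 20(W) are all W)
n=29: W (go to 28, an L position)
n=30: W (go to 28, an L position)
The losing starting values of n are exactly the entries labelled L in this table (10 of them).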